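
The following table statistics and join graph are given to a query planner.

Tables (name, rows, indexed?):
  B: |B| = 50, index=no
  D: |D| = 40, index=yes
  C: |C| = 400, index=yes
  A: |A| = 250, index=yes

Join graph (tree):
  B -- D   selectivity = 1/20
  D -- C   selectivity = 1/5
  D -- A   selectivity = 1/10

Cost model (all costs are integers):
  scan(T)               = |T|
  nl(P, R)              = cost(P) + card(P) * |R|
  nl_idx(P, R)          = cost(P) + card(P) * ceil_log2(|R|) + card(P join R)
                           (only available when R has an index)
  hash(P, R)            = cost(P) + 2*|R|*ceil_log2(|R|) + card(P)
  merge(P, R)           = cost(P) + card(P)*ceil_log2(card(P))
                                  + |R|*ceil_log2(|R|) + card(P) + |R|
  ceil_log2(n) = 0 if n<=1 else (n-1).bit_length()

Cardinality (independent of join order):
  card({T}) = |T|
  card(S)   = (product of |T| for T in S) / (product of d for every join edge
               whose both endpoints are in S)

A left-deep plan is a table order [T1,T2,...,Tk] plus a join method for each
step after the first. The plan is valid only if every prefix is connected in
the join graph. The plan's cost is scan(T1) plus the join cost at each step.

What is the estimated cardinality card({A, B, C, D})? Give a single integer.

Tables in S: A(250), B(50), C(400), D(40)
Edges inside S: B-D(d=20), D-C(d=5), D-A(d=10)
numerator = 250 * 50 * 400 * 40 = 200000000
denominator = 20 * 5 * 10 = 1000
card(S) = 200000000 / 1000 = 200000

200000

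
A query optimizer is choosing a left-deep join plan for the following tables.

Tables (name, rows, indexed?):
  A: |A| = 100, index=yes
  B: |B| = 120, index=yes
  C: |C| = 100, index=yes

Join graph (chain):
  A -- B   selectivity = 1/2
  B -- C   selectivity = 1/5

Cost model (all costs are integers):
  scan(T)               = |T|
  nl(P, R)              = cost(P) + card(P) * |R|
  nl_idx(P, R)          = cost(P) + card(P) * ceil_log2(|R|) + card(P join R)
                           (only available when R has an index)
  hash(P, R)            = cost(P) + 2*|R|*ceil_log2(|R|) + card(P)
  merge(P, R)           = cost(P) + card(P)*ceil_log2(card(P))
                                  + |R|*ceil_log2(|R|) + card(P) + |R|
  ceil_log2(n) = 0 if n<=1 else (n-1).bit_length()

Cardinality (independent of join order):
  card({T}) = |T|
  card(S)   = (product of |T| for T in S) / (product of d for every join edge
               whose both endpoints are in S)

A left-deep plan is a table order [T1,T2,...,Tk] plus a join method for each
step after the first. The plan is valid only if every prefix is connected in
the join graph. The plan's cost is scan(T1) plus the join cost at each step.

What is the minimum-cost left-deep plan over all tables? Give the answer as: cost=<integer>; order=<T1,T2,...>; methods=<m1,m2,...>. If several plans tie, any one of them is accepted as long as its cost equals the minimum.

Selinger DP (subsets sized 1..n):
  {A}: scan cost=100, card=100
  {B}: scan cost=120, card=120
  {C}: scan cost=100, card=100
  {AB}: card=6000; try (A,hash)→1640, (B,merge)→1860, (B,hash)→1880, (A,merge)→1880, (B,nl_idx)→6800, (A,nl_idx)→6960 …(+2); best=1640 via (A,hash)
  {BC}: card=2400; try (C,hash)→1640, (B,merge)→1860, (C,merge)→1880, (B,hash)→1880, (B,nl_idx)→3200, (C,nl_idx)→3360 …(+2); best=1640 via (C,hash)
  {ABC}: card=120000; try (A,hash)→5440, (C,hash)→9040, (A,merge)→33640, (C,merge)→86440, (A,nl_idx)→138440, (C,nl_idx)→163640 …(+2); best=5440 via (A,hash)

cost=5440; order=B,C,A; methods=hash,hash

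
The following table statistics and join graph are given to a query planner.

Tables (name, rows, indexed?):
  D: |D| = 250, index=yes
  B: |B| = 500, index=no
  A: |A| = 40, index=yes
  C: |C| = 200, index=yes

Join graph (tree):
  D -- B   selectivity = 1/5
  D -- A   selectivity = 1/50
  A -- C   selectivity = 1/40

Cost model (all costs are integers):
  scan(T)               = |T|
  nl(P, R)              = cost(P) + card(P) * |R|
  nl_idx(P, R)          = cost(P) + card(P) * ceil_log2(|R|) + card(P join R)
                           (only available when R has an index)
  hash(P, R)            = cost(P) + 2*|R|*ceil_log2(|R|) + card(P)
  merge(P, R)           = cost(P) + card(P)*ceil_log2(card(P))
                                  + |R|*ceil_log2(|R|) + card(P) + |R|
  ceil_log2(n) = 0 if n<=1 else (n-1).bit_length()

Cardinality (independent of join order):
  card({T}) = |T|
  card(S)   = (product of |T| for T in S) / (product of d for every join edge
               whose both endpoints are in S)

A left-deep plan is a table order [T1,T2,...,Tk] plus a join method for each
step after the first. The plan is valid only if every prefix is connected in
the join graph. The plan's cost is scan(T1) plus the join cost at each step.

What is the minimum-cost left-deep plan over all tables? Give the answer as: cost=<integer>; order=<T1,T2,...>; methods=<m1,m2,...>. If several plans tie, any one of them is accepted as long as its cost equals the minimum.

Selinger DP (subsets sized 1..n):
  {D}: scan cost=250, card=250
  {B}: scan cost=500, card=500
  {A}: scan cost=40, card=40
  {C}: scan cost=200, card=200
  {BD}: card=25000; try (D,hash)→5000, (B,merge)→7500, (D,merge)→7750, (B,hash)→9500, (D,nl_idx)→29500, (B,nl)→125250 …(+1); best=5000 via (D,hash)
  {AD}: card=200; try (D,nl_idx)→560, (A,hash)→980, (A,nl_idx)→1950, (D,merge)→2570, (A,merge)→2780, (D,hash)→4080 …(+2); best=560 via (D,nl_idx)
  {AC}: card=200; try (C,nl_idx)→560, (A,hash)→880, (A,nl_idx)→1600, (C,merge)→2120, (A,merge)→2280, (C,hash)→3280 …(+2); best=560 via (C,nl_idx)
  {ABD}: card=20000; try (B,merge)→7360, (B,hash)→9760, (A,hash)→30480, (B,nl)→100560, (A,nl_idx)→175000, (A,merge)→405280 …(+1); best=7360 via (B,merge)
  {ACD}: card=1000; try (D,nl_idx)→3160, (C,nl_idx)→3160, (C,hash)→3960, (C,merge)→4160, (D,merge)→4610, (D,hash)→4760 …(+2); best=3160 via (D,nl_idx)
  {ABCD}: card=100000; try (B,hash)→13160, (B,merge)→19160, (C,hash)→30560, (C,nl_idx)→267360, (C,merge)→329160, (B,nl)→503160 …(+1); best=13160 via (B,hash)

cost=13160; order=A,C,D,B; methods=nl_idx,nl_idx,hash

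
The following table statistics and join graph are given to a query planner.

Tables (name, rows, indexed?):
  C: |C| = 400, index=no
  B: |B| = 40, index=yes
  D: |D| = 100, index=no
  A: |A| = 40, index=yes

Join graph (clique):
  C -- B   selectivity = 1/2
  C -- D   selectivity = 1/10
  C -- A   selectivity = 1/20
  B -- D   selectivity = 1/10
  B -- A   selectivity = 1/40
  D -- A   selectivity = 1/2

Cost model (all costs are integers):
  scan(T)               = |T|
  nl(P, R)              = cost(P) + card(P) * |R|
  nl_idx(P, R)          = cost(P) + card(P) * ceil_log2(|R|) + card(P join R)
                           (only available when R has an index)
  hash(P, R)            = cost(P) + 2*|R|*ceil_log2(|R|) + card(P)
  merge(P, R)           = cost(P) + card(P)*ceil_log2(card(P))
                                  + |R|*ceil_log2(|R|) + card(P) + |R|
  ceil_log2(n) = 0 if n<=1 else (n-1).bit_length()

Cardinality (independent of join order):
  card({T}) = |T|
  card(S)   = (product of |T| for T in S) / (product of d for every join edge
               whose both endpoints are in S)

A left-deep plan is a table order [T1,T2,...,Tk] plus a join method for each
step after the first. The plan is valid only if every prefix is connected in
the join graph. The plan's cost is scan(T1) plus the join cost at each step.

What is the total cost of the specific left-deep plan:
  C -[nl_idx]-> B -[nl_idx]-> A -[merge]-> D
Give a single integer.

64000

step 1: scan C: cost=400, card=400
step 2: join B via nl_idx
    card(P join B) = 400*40/(2) = 8000
    cost = 400 + 400*6 + 8000 = 10800
step 3: join A via nl_idx
    card(P join A) = 8000*40/(20*40) = 400
    cost = 10800 + 8000*6 + 400 = 59200
step 4: join D via merge
    card(P join D) = 400*100/(10*10*2) = 200
    cost = 59200 + 400*9 + 100*7 + 400 + 100 = 64000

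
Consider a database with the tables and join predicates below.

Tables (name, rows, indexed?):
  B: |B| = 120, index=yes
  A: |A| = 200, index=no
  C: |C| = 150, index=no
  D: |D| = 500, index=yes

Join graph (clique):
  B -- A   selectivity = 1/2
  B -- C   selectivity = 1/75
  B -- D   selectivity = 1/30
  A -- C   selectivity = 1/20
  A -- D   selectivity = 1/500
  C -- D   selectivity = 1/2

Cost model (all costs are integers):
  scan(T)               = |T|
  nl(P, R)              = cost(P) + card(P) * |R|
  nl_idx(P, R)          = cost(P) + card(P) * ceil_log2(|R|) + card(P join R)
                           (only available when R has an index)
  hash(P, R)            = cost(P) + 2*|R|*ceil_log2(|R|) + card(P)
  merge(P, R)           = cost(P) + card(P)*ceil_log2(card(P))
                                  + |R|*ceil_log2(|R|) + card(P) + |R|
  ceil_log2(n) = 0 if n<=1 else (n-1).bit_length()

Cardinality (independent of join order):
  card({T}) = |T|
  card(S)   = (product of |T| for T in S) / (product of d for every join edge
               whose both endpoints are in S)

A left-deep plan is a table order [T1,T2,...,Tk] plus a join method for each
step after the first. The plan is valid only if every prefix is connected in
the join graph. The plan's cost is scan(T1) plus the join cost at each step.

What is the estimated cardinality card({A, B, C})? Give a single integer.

1200

Tables in S: A(200), B(120), C(150)
Edges inside S: B-A(d=2), B-C(d=75), A-C(d=20)
numerator = 200 * 120 * 150 = 3600000
denominator = 2 * 75 * 20 = 3000
card(S) = 3600000 / 3000 = 1200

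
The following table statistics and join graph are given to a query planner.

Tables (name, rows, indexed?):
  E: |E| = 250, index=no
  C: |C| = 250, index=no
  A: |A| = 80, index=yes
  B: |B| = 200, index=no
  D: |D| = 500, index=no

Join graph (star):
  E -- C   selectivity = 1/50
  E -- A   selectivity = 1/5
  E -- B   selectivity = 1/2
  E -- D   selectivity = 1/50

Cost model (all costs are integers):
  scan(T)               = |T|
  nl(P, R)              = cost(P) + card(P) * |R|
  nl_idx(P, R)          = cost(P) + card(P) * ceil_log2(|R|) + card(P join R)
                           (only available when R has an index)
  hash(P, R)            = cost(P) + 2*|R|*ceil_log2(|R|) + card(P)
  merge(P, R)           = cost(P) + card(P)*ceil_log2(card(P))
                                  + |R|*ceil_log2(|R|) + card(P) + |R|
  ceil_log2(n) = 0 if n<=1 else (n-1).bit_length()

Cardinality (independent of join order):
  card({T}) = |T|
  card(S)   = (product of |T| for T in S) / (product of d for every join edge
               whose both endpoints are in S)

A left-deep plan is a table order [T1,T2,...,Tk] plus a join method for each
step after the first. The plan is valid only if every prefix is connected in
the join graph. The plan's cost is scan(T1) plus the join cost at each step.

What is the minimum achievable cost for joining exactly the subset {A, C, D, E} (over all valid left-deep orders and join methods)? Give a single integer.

Selinger DP over subsets of {A,C,D,E}:
  {E}: scan cost=250, card=250
  {C}: scan cost=250, card=250
  {A}: scan cost=80, card=80
  {D}: scan cost=500, card=500
  {CE}: card=1250; try (E,hash)→4500, (C,hash)→4500, (E,merge)→4750, (C,merge)→4750, (E,nl)→62750, (C,nl)→62750; best=4500 via (E,hash)
  {AE}: card=4000; try (A,hash)→1620, (E,merge)→2970, (A,merge)→3140, (E,hash)→4160, (A,nl_idx)→6000, (E,nl)→20080 …(+1); best=1620 via (A,hash)
  {DE}: card=2500; try (E,hash)→5000, (D,merge)→7500, (E,merge)→7750, (D,hash)→9500, (D,nl)→125250, (E,nl)→125500; best=5000 via (E,hash)
  {ACE}: card=20000; try (A,hash)→6870, (C,hash)→9620, (A,merge)→20140, (A,nl_idx)→33250, (C,merge)→55870, (A,nl)→104500 …(+1); best=6870 via (A,hash)
  {CDE}: card=12500; try (C,hash)→11500, (D,hash)→14750, (D,merge)→24500, (C,merge)→39750, (D,nl)→629500, (C,nl)→630000; best=11500 via (C,hash)
  {ADE}: card=40000; try (A,hash)→8620, (D,hash)→14620, (A,merge)→38140, (D,merge)→58620, (A,nl_idx)→62500, (A,nl)→205000 …(+1); best=8620 via (A,hash)
  {ACDE}: card=200000; try (A,hash)→25120, (D,hash)→35870, (C,hash)→52620, (A,merge)→199640, (A,nl_idx)→299000, (D,merge)→331870 …(+4); best=25120 via (A,hash)

25120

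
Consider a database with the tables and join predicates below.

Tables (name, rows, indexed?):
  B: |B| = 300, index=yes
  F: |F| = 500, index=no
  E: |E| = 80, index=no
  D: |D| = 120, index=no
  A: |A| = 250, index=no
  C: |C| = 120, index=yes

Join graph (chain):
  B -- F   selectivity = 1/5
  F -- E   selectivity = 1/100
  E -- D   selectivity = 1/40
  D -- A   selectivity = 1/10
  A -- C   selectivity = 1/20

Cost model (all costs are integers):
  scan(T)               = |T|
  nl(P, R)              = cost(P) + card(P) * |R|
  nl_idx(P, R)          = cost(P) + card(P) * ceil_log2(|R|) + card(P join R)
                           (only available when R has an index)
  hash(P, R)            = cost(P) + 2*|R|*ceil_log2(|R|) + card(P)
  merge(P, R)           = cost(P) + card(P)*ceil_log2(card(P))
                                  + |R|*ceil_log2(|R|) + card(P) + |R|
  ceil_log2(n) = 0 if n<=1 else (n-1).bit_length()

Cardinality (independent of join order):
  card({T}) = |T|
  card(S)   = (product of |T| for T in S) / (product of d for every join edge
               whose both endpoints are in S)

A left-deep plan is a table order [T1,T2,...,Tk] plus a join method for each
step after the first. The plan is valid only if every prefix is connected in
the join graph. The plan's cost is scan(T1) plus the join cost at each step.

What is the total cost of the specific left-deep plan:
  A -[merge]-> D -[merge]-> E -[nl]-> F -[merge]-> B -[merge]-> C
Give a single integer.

step 1: scan A: cost=250, card=250
step 2: join D via merge
    card(P join D) = 250*120/(10) = 3000
    cost = 250 + 250*8 + 120*7 + 250 + 120 = 3460
step 3: join E via merge
    card(P join E) = 3000*80/(40) = 6000
    cost = 3460 + 3000*12 + 80*7 + 3000 + 80 = 43100
step 4: join F via nl
    card(P join F) = 6000*500/(100) = 30000
    cost = 43100 + 6000*500 = 3043100
step 5: join B via merge
    card(P join B) = 30000*300/(5) = 1800000
    cost = 3043100 + 30000*15 + 300*9 + 30000 + 300 = 3526100
step 6: join C via merge
    card(P join C) = 1800000*120/(20) = 10800000
    cost = 3526100 + 1800000*21 + 120*7 + 1800000 + 120 = 43127060

43127060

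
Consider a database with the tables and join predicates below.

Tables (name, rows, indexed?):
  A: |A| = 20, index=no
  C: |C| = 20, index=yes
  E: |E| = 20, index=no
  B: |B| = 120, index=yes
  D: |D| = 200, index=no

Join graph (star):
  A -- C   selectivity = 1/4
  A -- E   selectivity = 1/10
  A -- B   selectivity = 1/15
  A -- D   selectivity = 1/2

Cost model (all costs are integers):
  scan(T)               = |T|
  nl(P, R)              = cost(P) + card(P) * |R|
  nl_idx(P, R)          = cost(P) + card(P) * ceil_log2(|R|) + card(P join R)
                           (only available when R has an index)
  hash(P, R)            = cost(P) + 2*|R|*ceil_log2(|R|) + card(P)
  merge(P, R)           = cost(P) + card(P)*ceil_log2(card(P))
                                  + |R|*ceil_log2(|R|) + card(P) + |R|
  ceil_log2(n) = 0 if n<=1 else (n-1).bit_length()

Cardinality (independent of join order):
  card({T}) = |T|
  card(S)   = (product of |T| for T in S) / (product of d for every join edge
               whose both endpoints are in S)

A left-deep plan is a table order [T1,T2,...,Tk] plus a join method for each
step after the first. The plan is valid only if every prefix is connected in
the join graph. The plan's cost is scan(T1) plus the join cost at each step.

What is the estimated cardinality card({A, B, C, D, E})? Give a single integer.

Tables in S: A(20), B(120), C(20), D(200), E(20)
Edges inside S: A-C(d=4), A-E(d=10), A-B(d=15), A-D(d=2)
numerator = 20 * 120 * 20 * 200 * 20 = 192000000
denominator = 4 * 10 * 15 * 2 = 1200
card(S) = 192000000 / 1200 = 160000

160000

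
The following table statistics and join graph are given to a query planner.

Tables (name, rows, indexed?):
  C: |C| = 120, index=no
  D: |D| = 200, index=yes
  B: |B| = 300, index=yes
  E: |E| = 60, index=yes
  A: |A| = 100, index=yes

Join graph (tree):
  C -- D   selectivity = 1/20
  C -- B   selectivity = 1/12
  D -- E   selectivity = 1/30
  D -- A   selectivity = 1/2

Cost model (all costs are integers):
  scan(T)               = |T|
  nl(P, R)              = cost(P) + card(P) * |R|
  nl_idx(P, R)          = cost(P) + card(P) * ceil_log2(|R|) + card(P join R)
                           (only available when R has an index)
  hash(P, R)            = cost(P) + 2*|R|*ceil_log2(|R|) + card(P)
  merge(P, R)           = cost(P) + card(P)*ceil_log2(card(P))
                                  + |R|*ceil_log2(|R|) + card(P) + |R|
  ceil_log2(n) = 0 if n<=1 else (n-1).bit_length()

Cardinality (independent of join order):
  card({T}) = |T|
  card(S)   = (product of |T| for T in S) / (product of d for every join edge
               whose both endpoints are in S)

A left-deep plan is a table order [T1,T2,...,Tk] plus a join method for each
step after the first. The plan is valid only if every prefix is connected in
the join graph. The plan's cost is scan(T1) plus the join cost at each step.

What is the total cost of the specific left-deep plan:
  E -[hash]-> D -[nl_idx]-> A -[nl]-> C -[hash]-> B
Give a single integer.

2551520

step 1: scan E: cost=60, card=60
step 2: join D via hash
    card(P join D) = 60*200/(30) = 400
    cost = 60 + 2*200*8 + 60 = 3320
step 3: join A via nl_idx
    card(P join A) = 400*100/(2) = 20000
    cost = 3320 + 400*7 + 20000 = 26120
step 4: join C via nl
    card(P join C) = 20000*120/(20) = 120000
    cost = 26120 + 20000*120 = 2426120
step 5: join B via hash
    card(P join B) = 120000*300/(12) = 3000000
    cost = 2426120 + 2*300*9 + 120000 = 2551520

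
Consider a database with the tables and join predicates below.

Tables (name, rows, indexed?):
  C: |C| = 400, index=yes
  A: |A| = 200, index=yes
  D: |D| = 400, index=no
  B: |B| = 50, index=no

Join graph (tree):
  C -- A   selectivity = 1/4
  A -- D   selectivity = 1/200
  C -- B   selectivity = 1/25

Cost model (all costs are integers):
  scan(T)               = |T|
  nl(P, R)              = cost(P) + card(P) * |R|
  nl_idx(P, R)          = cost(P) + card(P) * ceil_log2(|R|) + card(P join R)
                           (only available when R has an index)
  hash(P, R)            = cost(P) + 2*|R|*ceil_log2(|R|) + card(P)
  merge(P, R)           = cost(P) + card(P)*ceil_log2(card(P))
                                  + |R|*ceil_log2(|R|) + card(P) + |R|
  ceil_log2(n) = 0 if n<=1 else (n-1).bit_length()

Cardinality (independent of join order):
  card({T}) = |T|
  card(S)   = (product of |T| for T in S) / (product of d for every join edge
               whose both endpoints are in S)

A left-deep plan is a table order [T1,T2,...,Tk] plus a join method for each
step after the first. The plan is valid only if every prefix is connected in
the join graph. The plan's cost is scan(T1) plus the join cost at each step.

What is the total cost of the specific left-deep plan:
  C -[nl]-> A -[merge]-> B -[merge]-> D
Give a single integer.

step 1: scan C: cost=400, card=400
step 2: join A via nl
    card(P join A) = 400*200/(4) = 20000
    cost = 400 + 400*200 = 80400
step 3: join B via merge
    card(P join B) = 20000*50/(25) = 40000
    cost = 80400 + 20000*15 + 50*6 + 20000 + 50 = 400750
step 4: join D via merge
    card(P join D) = 40000*400/(200) = 80000
    cost = 400750 + 40000*16 + 400*9 + 40000 + 400 = 1084750

1084750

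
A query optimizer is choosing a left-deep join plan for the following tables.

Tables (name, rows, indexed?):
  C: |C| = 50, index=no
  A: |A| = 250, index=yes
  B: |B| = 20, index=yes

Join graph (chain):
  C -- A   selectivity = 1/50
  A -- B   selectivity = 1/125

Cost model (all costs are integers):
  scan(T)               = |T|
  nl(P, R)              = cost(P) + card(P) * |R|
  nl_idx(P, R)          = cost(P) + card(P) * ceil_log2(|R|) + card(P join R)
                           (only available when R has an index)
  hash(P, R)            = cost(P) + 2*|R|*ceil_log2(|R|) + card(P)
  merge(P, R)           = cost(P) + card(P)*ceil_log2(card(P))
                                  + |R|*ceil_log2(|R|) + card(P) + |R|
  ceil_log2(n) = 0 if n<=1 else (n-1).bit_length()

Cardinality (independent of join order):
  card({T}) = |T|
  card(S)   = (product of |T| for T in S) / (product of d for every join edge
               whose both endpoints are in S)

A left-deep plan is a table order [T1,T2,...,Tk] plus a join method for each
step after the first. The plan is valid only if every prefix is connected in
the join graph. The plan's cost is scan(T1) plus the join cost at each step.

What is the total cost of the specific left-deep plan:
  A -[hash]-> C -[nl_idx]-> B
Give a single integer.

step 1: scan A: cost=250, card=250
step 2: join C via hash
    card(P join C) = 250*50/(50) = 250
    cost = 250 + 2*50*6 + 250 = 1100
step 3: join B via nl_idx
    card(P join B) = 250*20/(125) = 40
    cost = 1100 + 250*5 + 40 = 2390

2390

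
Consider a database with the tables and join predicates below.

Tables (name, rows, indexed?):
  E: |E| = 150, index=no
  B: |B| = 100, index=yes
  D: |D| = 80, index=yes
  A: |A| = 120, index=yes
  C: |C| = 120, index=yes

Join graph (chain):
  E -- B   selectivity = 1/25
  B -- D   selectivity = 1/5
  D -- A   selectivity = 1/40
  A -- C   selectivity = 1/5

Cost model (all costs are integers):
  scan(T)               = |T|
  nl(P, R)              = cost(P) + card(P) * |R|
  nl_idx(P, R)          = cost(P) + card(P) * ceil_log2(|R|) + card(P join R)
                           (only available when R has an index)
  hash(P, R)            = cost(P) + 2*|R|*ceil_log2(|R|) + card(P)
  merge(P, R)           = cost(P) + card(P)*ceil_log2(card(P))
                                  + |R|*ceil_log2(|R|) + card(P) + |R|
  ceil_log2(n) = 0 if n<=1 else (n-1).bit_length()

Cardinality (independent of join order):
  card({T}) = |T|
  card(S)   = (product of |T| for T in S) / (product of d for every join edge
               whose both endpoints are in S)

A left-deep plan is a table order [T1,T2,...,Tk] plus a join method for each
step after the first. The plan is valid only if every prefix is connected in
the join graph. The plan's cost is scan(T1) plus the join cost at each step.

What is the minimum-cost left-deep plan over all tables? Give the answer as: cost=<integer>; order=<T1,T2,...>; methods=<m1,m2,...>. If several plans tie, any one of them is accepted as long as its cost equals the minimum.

Selinger DP (subsets sized 1..n):
  {E}: scan cost=150, card=150
  {B}: scan cost=100, card=100
  {D}: scan cost=80, card=80
  {A}: scan cost=120, card=120
  {C}: scan cost=120, card=120
  {BE}: card=600; try (B,hash)→1700, (B,nl_idx)→1800, (E,merge)→2250, (B,merge)→2300, (E,hash)→2600, (E,nl)→15100 …(+1); best=1700 via (B,hash)
  {BD}: card=1600; try (D,hash)→1320, (B,merge)→1520, (D,merge)→1540, (B,hash)→1560, (B,nl_idx)→2240, (D,nl_idx)→2400 …(+2); best=1320 via (D,hash)
  {AD}: card=240; try (A,nl_idx)→880, (D,nl_idx)→1200, (D,hash)→1360, (A,merge)→1680, (D,merge)→1720, (A,hash)→1840 …(+2); best=880 via (A,nl_idx)
  {AC}: card=2880; try (C,hash)→1920, (A,hash)→1920, (C,merge)→2040, (A,merge)→2040, (C,nl_idx)→3840, (A,nl_idx)→3840 …(+2); best=1920 via (C,hash)
  {BDE}: card=9600; try (D,hash)→3420, (E,hash)→5320, (D,merge)→8940, (D,nl_idx)→15500, (E,merge)→21870, (D,nl)→49700 …(+1); best=3420 via (D,hash)
  {ABD}: card=4800; try (B,hash)→2520, (B,merge)→3840, (A,hash)→4600, (B,nl_idx)→7360, (A,nl_idx)→17320, (A,merge)→21480 …(+2); best=2520 via (B,hash)
  {ACD}: card=5760; try (C,hash)→2800, (C,merge)→4000, (D,hash)→5920, (C,nl_idx)→8320, (D,nl_idx)→27840, (C,nl)→29680 …(+2); best=2800 via (C,hash)
  {ABDE}: card=28800; try (E,hash)→9720, (A,hash)→14700, (E,merge)→71070, (A,nl_idx)→99420, (A,merge)→148380, (E,nl)→722520 …(+1); best=9720 via (E,hash)
  {ABCD}: card=115200; try (C,hash)→9000, (B,hash)→9960, (C,merge)→70680, (B,merge)→84240, (C,nl_idx)→151320, (B,nl_idx)→158320 …(+2); best=9000 via (C,hash)
  {ABCDE}: card=691200; try (C,hash)→40200, (E,hash)→126600, (C,merge)→471480, (C,nl_idx)→902520, (E,merge)→2083950, (C,nl)→3465720 …(+1); best=40200 via (C,hash)

cost=40200; order=D,A,B,E,C; methods=nl_idx,hash,hash,hash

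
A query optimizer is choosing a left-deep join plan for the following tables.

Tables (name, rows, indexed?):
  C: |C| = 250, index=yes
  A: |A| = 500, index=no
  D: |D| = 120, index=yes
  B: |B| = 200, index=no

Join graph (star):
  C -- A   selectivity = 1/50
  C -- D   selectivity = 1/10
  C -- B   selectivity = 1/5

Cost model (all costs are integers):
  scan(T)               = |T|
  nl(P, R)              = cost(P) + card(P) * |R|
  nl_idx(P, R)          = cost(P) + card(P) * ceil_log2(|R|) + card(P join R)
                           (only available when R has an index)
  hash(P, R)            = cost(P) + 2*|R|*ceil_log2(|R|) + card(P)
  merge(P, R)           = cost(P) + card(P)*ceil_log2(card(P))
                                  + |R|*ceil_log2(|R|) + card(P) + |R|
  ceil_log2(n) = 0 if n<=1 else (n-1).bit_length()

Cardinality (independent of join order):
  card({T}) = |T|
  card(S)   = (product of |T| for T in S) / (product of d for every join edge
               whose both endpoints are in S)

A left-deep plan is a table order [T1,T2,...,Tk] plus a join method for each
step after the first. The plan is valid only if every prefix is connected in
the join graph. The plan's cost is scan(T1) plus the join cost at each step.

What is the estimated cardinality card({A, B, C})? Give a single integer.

100000

Tables in S: A(500), B(200), C(250)
Edges inside S: C-A(d=50), C-B(d=5)
numerator = 500 * 200 * 250 = 25000000
denominator = 50 * 5 = 250
card(S) = 25000000 / 250 = 100000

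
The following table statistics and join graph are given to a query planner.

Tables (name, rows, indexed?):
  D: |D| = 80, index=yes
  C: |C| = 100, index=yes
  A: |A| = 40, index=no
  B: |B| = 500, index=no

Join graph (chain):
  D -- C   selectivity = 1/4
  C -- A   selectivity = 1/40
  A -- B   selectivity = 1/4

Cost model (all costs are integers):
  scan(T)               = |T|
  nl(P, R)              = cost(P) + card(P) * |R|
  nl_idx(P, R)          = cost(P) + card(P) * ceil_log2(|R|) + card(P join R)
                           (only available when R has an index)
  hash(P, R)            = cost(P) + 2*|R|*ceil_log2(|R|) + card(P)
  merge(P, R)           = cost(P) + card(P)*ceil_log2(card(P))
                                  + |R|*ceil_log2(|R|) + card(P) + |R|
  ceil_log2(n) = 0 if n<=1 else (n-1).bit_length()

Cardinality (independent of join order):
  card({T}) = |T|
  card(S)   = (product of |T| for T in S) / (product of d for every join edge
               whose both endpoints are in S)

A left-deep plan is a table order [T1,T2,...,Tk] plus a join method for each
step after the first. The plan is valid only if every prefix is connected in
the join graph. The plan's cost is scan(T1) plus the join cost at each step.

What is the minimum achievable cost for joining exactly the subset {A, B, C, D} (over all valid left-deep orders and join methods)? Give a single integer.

Selinger DP over subsets of {A,B,C,D}:
  {D}: scan cost=80, card=80
  {C}: scan cost=100, card=100
  {A}: scan cost=40, card=40
  {B}: scan cost=500, card=500
  {CD}: card=2000; try (D,hash)→1320, (C,merge)→1520, (D,merge)→1540, (C,hash)→1560, (C,nl_idx)→2640, (D,nl_idx)→2800 …(+2); best=1320 via (D,hash)
  {AC}: card=100; try (C,nl_idx)→420, (A,hash)→680, (C,merge)→1120, (A,merge)→1180, (C,hash)→1480, (C,nl)→4040 …(+1); best=420 via (C,nl_idx)
  {AB}: card=5000; try (A,hash)→1480, (B,merge)→5320, (A,merge)→5780, (B,hash)→9080, (B,nl)→20040, (A,nl)→20500; best=1480 via (A,hash)
  {ACD}: card=2000; try (D,hash)→1640, (D,merge)→1860, (D,nl_idx)→3120, (A,hash)→3800, (D,nl)→8420, (A,merge)→25600 …(+1); best=1640 via (D,hash)
  {ABC}: card=12500; try (B,merge)→6220, (C,hash)→7880, (B,hash)→9520, (C,nl_idx)→48980, (B,nl)→50420, (C,merge)→72280 …(+1); best=6220 via (B,merge)
  {ABCD}: card=250000; try (B,hash)→12640, (D,hash)→19840, (B,merge)→30640, (D,merge)→194360, (D,nl_idx)→343720, (B,nl)→1001640 …(+1); best=12640 via (B,hash)

12640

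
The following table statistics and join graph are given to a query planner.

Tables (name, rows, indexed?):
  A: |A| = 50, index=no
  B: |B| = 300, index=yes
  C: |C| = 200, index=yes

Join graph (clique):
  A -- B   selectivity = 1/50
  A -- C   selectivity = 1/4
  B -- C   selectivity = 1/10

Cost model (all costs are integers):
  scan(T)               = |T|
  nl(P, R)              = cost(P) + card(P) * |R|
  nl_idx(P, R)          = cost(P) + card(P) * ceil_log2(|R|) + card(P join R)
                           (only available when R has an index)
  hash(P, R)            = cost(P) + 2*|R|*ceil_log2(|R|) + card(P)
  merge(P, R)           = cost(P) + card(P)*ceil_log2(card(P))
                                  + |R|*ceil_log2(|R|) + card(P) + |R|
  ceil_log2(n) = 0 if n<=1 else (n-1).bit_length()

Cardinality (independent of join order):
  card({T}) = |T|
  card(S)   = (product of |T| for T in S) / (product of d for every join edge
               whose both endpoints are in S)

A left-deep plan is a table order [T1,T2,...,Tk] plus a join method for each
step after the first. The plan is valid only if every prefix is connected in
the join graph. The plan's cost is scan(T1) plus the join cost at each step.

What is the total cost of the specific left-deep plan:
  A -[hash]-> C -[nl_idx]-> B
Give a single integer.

27300

step 1: scan A: cost=50, card=50
step 2: join C via hash
    card(P join C) = 50*200/(4) = 2500
    cost = 50 + 2*200*8 + 50 = 3300
step 3: join B via nl_idx
    card(P join B) = 2500*300/(50*10) = 1500
    cost = 3300 + 2500*9 + 1500 = 27300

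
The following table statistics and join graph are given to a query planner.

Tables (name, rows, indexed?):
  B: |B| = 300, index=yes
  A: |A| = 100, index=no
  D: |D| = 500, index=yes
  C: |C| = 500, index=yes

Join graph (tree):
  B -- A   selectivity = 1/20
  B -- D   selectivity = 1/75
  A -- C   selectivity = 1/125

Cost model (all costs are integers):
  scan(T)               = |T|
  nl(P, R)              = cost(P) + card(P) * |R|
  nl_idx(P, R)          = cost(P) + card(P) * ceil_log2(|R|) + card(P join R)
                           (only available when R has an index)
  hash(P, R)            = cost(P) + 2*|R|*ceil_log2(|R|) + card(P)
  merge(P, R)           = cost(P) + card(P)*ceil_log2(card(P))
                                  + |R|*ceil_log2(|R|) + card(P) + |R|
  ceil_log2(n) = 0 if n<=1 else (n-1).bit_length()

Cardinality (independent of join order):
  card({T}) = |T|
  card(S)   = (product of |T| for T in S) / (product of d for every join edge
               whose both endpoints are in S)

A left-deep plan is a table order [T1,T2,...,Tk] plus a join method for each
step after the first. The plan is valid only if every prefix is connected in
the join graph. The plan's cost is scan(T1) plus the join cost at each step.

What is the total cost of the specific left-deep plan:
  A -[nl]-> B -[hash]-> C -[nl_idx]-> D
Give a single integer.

134600

step 1: scan A: cost=100, card=100
step 2: join B via nl
    card(P join B) = 100*300/(20) = 1500
    cost = 100 + 100*300 = 30100
step 3: join C via hash
    card(P join C) = 1500*500/(125) = 6000
    cost = 30100 + 2*500*9 + 1500 = 40600
step 4: join D via nl_idx
    card(P join D) = 6000*500/(75) = 40000
    cost = 40600 + 6000*9 + 40000 = 134600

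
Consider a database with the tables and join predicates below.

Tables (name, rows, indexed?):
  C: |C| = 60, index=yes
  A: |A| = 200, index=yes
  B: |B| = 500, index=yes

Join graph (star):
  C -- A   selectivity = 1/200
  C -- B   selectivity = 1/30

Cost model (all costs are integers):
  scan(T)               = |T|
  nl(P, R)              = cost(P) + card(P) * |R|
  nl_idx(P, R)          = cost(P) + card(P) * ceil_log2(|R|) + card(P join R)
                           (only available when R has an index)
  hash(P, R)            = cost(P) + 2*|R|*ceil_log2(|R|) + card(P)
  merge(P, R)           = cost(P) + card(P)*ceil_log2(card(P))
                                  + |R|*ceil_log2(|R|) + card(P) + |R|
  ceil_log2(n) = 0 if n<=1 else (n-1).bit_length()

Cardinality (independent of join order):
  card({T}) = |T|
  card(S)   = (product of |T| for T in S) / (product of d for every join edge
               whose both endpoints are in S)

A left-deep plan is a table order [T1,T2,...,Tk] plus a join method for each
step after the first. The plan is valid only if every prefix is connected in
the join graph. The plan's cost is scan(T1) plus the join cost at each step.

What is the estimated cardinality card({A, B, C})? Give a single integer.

1000

Tables in S: A(200), B(500), C(60)
Edges inside S: C-A(d=200), C-B(d=30)
numerator = 200 * 500 * 60 = 6000000
denominator = 200 * 30 = 6000
card(S) = 6000000 / 6000 = 1000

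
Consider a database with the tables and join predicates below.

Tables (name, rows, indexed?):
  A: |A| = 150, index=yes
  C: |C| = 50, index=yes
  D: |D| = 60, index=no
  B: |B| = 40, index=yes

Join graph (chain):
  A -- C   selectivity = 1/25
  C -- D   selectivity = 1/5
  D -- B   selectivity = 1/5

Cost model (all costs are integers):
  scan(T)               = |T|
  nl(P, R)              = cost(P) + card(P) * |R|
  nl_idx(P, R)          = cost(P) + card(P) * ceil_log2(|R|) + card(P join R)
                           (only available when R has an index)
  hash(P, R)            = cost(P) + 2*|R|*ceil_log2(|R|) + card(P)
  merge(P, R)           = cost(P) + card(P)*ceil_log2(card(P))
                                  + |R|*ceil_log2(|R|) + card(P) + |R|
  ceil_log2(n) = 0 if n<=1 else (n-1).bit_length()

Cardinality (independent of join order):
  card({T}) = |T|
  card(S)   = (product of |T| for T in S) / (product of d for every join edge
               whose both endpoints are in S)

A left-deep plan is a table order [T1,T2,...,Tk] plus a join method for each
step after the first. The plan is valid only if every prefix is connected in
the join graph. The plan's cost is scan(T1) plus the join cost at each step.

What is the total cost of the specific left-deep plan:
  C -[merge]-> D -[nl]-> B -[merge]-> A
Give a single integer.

step 1: scan C: cost=50, card=50
step 2: join D via merge
    card(P join D) = 50*60/(5) = 600
    cost = 50 + 50*6 + 60*6 + 50 + 60 = 820
step 3: join B via nl
    card(P join B) = 600*40/(5) = 4800
    cost = 820 + 600*40 = 24820
step 4: join A via merge
    card(P join A) = 4800*150/(25) = 28800
    cost = 24820 + 4800*13 + 150*8 + 4800 + 150 = 93370

93370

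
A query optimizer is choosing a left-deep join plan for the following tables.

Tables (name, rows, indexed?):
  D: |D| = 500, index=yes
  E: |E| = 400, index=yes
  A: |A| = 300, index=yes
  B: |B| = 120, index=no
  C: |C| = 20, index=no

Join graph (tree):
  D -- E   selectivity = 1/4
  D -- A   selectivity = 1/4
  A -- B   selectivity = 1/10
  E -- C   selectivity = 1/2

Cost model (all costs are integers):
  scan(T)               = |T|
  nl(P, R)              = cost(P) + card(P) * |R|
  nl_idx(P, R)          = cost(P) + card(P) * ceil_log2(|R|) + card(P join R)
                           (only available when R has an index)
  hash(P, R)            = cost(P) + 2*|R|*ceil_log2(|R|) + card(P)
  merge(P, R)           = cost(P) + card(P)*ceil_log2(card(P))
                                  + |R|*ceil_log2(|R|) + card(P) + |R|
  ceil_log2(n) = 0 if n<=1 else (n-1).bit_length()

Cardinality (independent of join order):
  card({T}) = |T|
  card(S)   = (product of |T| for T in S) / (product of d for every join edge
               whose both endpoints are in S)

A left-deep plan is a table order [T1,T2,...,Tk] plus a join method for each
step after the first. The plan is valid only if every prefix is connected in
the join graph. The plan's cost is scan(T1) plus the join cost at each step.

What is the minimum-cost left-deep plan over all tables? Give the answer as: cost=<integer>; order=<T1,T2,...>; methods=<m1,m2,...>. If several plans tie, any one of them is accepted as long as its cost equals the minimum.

Selinger DP (subsets sized 1..n):
  {D}: scan cost=500, card=500
  {E}: scan cost=400, card=400
  {A}: scan cost=300, card=300
  {B}: scan cost=120, card=120
  {C}: scan cost=20, card=20
  {DE}: card=50000; try (E,hash)→8200, (D,merge)→9400, (E,merge)→9500, (D,hash)→9800, (D,nl_idx)→54000, (E,nl_idx)→55000 …(+2); best=8200 via (E,hash)
  {AD}: card=37500; try (A,hash)→6400, (D,merge)→8300, (A,merge)→8500, (D,hash)→9600, (D,nl_idx)→40500, (A,nl_idx)→42500 …(+2); best=6400 via (A,hash)
  {CE}: card=4000; try (C,hash)→1000, (E,merge)→4140, (E,nl_idx)→4200, (C,merge)→4520, (E,hash)→7240, (E,nl)→8020 …(+1); best=1000 via (C,hash)
  {AB}: card=3600; try (B,hash)→2280, (A,merge)→4080, (B,merge)→4260, (A,nl_idx)→4800, (A,hash)→5640, (A,nl)→36120 …(+1); best=2280 via (B,hash)
  {ADE}: card=3750000; try (E,hash)→51100, (A,hash)→63600, (E,merge)→647900, (A,merge)→861200, (E,nl_idx)→4093900, (A,nl_idx)→4208200 …(+2); best=51100 via (E,hash)
  {CDE}: card=500000; try (D,hash)→14000, (D,merge)→58000, (C,hash)→58400, (D,nl_idx)→537000, (C,merge)→858320, (C,nl)→1008200 …(+1); best=14000 via (D,hash)
  {ABD}: card=450000; try (D,hash)→14880, (B,hash)→45580, (D,merge)→54080, (D,nl_idx)→484680, (B,merge)→644860, (D,nl)→1802280 …(+1); best=14880 via (D,hash)
  {ABDE}: card=45000000; try (E,hash)→472080, (B,hash)→3802780, (E,merge)→9018880, (E,nl_idx)→49064880, (B,merge)→86302060, (E,nl)→180014880 …(+1); best=472080 via (E,hash)
  {ACDE}: card=37500000; try (A,hash)→519400, (C,hash)→3801300, (A,merge)→10017000, (A,nl_idx)→42014000, (C,nl)→75051100, (C,merge)→86301220 …(+1); best=519400 via (A,hash)
  {ABCDE}: card=450000000; try (B,hash)→38021080, (C,hash)→45472280, (C,nl)→900472080, (B,merge)→1013020360, (C,merge)→1215472200, (B,nl)→4500519400; best=38021080 via (B,hash)

cost=38021080; order=E,C,D,A,B; methods=hash,hash,hash,hash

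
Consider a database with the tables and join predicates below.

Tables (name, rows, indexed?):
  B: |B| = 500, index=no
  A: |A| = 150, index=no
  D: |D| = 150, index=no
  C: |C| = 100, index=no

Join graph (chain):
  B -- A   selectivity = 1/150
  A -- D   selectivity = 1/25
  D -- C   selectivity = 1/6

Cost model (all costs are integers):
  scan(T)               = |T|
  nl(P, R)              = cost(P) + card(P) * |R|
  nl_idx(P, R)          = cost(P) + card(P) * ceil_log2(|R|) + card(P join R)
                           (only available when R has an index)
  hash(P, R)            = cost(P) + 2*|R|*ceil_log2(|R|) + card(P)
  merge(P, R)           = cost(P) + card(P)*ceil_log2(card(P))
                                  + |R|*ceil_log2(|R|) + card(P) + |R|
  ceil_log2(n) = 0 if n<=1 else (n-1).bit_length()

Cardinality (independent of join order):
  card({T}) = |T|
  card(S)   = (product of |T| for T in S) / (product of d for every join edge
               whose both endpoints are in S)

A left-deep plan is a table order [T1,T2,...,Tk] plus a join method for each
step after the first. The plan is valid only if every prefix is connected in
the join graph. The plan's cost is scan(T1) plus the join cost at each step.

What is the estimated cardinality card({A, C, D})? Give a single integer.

Tables in S: A(150), C(100), D(150)
Edges inside S: A-D(d=25), D-C(d=6)
numerator = 150 * 100 * 150 = 2250000
denominator = 25 * 6 = 150
card(S) = 2250000 / 150 = 15000

15000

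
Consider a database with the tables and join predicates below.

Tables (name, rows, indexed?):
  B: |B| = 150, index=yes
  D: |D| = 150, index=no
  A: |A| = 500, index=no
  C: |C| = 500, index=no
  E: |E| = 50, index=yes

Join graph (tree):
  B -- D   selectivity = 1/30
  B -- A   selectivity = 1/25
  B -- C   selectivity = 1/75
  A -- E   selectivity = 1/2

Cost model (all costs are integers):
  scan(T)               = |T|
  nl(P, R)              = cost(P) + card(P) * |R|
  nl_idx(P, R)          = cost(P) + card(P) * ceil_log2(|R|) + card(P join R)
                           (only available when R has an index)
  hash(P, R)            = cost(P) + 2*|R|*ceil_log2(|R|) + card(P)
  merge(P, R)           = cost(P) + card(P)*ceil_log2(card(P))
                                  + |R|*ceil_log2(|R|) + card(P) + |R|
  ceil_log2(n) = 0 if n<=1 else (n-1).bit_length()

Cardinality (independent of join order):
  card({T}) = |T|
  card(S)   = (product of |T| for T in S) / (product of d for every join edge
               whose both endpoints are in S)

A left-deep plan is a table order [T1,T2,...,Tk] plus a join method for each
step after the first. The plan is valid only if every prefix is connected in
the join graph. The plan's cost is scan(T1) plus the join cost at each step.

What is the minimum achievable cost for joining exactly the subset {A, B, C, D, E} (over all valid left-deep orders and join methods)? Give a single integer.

121400

Selinger DP over subsets of {A,B,C,D,E}:
  {B}: scan cost=150, card=150
  {D}: scan cost=150, card=150
  {A}: scan cost=500, card=500
  {C}: scan cost=500, card=500
  {E}: scan cost=50, card=50
  {BD}: card=750; try (B,nl_idx)→2100, (D,hash)→2700, (B,hash)→2700, (D,merge)→2850, (B,merge)→2850, (D,nl)→22650 …(+1); best=2100 via (B,nl_idx)
  {AB}: card=3000; try (B,hash)→3400, (A,merge)→6500, (B,merge)→6850, (B,nl_idx)→7500, (A,hash)→9300, (A,nl)→75150 …(+1); best=3400 via (B,hash)
  {BC}: card=1000; try (B,hash)→3400, (B,nl_idx)→5500, (C,merge)→6500, (B,merge)→6850, (C,hash)→9300, (C,nl)→75150 …(+1); best=3400 via (B,hash)
  {AE}: card=12500; try (E,hash)→1600, (A,merge)→5400, (E,merge)→5850, (A,hash)→9100, (E,nl_idx)→16000, (A,nl)→25050 …(+1); best=1600 via (E,hash)
  {ABD}: card=15000; try (D,hash)→8800, (A,hash)→11850, (A,merge)→15350, (D,merge)→43750, (A,nl)→377100, (D,nl)→453400; best=8800 via (D,hash)
  {BCD}: card=5000; try (D,hash)→6800, (C,hash)→11850, (C,merge)→15350, (D,merge)→15750, (D,nl)→153400, (C,nl)→377100; best=6800 via (D,hash)
  {ABC}: card=20000; try (A,hash)→13400, (C,hash)→15400, (A,merge)→19400, (C,merge)→47400, (A,nl)→503400, (C,nl)→1503400; best=13400 via (A,hash)
  {ABE}: card=75000; try (E,hash)→7000, (B,hash)→16500, (E,merge)→42750, (E,nl_idx)→96400, (E,nl)→153400, (B,nl_idx)→176600 …(+2); best=7000 via (E,hash)
  {ABCD}: card=100000; try (A,hash)→20800, (C,hash)→32800, (D,hash)→35800, (A,merge)→81800, (C,merge)→238800, (D,merge)→334750 …(+3); best=20800 via (A,hash)
  {ABDE}: card=375000; try (E,hash)→24400, (D,hash)→84400, (E,merge)→234150, (E,nl_idx)→473800, (E,nl)→758800, (D,merge)→1358350 …(+1); best=24400 via (E,hash)
  {ABCE}: card=500000; try (E,hash)→34000, (C,hash)→91000, (E,merge)→333750, (E,nl_idx)→633400, (E,nl)→1013400, (C,merge)→1362000 …(+1); best=34000 via (E,hash)
  {ABCDE}: card=2500000; try (E,hash)→121400, (C,hash)→408400, (D,hash)→536400, (E,merge)→1821150, (E,nl_idx)→3120800, (E,nl)→5020800 …(+4); best=121400 via (E,hash)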